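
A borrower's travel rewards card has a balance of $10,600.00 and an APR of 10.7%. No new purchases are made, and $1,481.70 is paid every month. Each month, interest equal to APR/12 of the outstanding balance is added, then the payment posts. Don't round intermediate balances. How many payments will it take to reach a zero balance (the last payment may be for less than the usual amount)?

Monthly rate r = 10.7%/12 = 0.891667% = 0.00891667.
Recurrence: B ← B·(1+r) − $1,481.70.
Month 1: interest $94.52; balance after payment $9,212.82.
Month 2: interest $82.15; balance after payment $7,813.26.
Closed form: n = −ln(1 − rB₀/P)/ln(1+r) = −ln(0.93621)/ln(1.00892) ≈ 7.425, so the balance reaches zero during payment 8.

8 months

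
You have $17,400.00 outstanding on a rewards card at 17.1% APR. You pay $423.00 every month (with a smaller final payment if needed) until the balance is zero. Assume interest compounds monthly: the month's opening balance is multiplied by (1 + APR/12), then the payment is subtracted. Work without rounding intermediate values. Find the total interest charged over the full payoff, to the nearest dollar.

$8,977

Monthly rate r = 17.1%/12 = 1.425% = 0.01425.
Payoff takes n = ⌈−ln(1 − rB₀/P)/ln(1+r)⌉ = ⌈62.356⌉ = 63 payments; the last is $151.25.
Total paid = 62·$423.00 + $151.25 = $26,377.25.
Total interest = total paid − principal = $26,377.25 − $17,400.00 = $8,977.25.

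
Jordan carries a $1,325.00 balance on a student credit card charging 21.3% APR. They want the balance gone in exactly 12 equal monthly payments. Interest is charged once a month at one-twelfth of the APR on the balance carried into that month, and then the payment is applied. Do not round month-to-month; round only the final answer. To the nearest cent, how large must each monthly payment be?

$123.57

Monthly rate r = 21.3%/12 = 1.775% = 0.01775.
Level-payment amortization: P = B₀·r / (1 − (1+r)^(−n)) = 1325.00·0.01775 / (1 − 1.01775^(−12)).
Denominator 1 − (1+r)^(−12) = 0.190332574.
P = 23.5188 / 0.190332574 ≈ 123.57.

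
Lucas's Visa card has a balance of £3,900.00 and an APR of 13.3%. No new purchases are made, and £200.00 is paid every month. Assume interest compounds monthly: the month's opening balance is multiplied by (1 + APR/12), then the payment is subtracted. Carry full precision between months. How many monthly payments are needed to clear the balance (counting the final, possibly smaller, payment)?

Monthly rate r = 13.3%/12 = 1.10833% = 0.0110833.
Recurrence: B ← B·(1+r) − £200.00.
Month 1: interest £43.23; balance after payment £3,743.22.
Month 2: interest £41.49; balance after payment £3,584.71.
Closed form: n = −ln(1 − rB₀/P)/ln(1+r) = −ln(0.78387)/ln(1.01108) ≈ 22.092, so the balance reaches zero during payment 23.

23 months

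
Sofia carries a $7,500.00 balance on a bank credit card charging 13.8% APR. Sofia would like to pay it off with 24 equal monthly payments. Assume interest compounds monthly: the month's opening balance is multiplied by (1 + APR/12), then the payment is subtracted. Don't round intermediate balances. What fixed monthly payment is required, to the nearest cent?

Monthly rate r = 13.8%/12 = 1.15% = 0.0115.
Level-payment amortization: P = B₀·r / (1 − (1+r)^(−n)) = 7500.00·0.0115 / (1 − 1.0115^(−24)).
Denominator 1 − (1+r)^(−24) = 0.239991045.
P = 86.25 / 0.239991045 ≈ 359.39.

$359.39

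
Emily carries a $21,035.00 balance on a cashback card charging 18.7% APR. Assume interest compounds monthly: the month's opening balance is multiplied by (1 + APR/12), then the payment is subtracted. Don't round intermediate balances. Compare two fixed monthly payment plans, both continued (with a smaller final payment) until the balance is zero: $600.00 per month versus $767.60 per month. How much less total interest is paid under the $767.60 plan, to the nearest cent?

$3,021.72

Monthly rate r = 18.7%/12 = 1.55833% = 0.0155833.
At $600.00/mo: n = ⌈−ln(1 − rB₀/P)/ln(1+r)⌉ = 52 payments (last $68.55); total interest = total paid − $21,035.00 = $9,633.55.
At $767.60/mo: 37 payments (last $13.23); total interest $6,611.83.
Interest saved = $9,633.55 − $6,611.83 = $3,021.72.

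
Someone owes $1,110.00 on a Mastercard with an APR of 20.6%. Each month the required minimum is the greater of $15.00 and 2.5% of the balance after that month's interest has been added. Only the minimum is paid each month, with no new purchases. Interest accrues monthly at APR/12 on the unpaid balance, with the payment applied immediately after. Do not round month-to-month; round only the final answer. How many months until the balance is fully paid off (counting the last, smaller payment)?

Monthly rate r = 20.6%/12 = 1.71667% = 0.0171667.
While 2.5% of the post-interest balance exceeds $15.00, each month B ← (B·(1+r))·(1 − 0.025), i.e. B shrinks by the factor (1+r)·0.975 = 0.99174.
This holds for months 1–77. Entering month 78 the balance is $585.96; 2.5% of the post-interest balance is now below $15.00, so the flat $15.00 minimum applies from here.
From month 78 a fixed $15.00 at rate r clears $585.96 in 66 more payments. Total: 77 + 66 = 143 months.

143 months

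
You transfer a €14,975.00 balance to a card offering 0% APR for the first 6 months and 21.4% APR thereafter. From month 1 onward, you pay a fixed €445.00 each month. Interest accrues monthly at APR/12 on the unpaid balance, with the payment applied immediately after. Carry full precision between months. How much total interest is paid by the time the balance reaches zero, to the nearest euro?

Promo months 1–6 at r₀ = 0%/12 = 0; months 7+ at r₁ = 21.4%/12 = 0.0178333.
After month 6 (no interest yet): B = €14,975.00 − 6·€445.00 = €12,305.00.
Then at r₁ with €445.00/mo: n₂ = −ln(1 − r₁·B/P)/ln(1+r₁) ≈ 38.44 → 39 more payments.
Total paid = 44·€445.00 + €197.07 = €19,777.07; interest = €19,777.07 − €14,975.00 = €4,802.07.

€4,802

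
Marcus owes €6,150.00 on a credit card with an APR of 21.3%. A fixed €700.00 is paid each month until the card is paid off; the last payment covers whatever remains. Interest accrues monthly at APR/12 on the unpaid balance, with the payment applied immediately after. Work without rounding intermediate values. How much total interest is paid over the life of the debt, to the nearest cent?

Monthly rate r = 21.3%/12 = 1.775% = 0.01775.
Payoff takes n = ⌈−ln(1 − rB₀/P)/ln(1+r)⌉ = ⌈9.636⌉ = 10 payments; the last is €446.65.
Total paid = 9·€700.00 + €446.65 = €6,746.65.
Total interest = total paid − principal = €6,746.65 − €6,150.00 = €596.65.

€596.65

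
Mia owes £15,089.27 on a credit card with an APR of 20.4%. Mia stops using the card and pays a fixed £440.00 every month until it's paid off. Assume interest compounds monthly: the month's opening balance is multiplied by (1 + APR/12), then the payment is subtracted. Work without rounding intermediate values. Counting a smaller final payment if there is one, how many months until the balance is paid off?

Monthly rate r = 20.4%/12 = 1.7% = 0.017.
Recurrence: B ← B·(1+r) − £440.00.
Month 1: interest £256.52; balance after payment £14,905.79.
Month 2: interest £253.40; balance after payment £14,719.19.
Closed form: n = −ln(1 − rB₀/P)/ln(1+r) = −ln(0.41701)/ln(1.017) ≈ 51.886, so the balance reaches zero during payment 52.

52 payments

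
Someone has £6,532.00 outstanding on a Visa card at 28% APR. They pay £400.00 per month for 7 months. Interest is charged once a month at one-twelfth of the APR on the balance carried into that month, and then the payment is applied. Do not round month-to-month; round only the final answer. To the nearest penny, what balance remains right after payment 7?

£4,672.75

Monthly rate r = 28%/12 = 2.33333% = 0.0233333.
Each month: B ← B·(1+r) − £400.00.
Month 1: interest £152.41; balance after payment £6,284.41.
Month 2: interest £146.64; balance after payment £6,031.05.
Month 3: interest £140.72; balance after payment £5,771.77.
Month 4: interest £134.67; balance after payment £5,506.45.
Month 5: interest £128.48; balance after payment £5,234.93.
Month 6: interest £122.15; balance after payment £4,957.08.
Month 7: interest £115.67; balance after payment £4,672.75.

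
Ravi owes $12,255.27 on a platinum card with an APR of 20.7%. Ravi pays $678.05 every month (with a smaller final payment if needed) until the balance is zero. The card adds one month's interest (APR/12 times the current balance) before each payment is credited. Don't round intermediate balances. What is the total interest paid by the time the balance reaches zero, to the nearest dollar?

$2,559

Monthly rate r = 20.7%/12 = 1.725% = 0.01725.
Payoff takes n = ⌈−ln(1 − rB₀/P)/ln(1+r)⌉ = ⌈21.847⌉ = 22 payments; the last is $575.12.
Total paid = 21·$678.05 + $575.12 = $14,814.17.
Total interest = total paid − principal = $14,814.17 − $12,255.27 = $2,558.90.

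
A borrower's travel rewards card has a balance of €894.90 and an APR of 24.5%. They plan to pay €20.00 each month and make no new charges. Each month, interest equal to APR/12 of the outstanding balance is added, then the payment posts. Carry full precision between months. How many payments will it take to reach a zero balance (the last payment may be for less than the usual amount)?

122 payments

Monthly rate r = 24.5%/12 = 2.04167% = 0.0204167.
Recurrence: B ← B·(1+r) − €20.00.
Month 1: interest €18.27; balance after payment €893.17.
Month 2: interest €18.24; balance after payment €891.41.
Closed form: n = −ln(1 − rB₀/P)/ln(1+r) = −ln(0.086456)/ln(1.02042) ≈ 121.128, so the balance reaches zero during payment 122.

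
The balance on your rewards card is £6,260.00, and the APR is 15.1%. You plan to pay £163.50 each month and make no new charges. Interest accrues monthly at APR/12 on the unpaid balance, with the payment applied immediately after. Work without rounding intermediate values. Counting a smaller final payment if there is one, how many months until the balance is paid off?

Monthly rate r = 15.1%/12 = 1.25833% = 0.0125833.
Recurrence: B ← B·(1+r) − £163.50.
Month 1: interest £78.77; balance after payment £6,175.27.
Month 2: interest £77.71; balance after payment £6,089.48.
Closed form: n = −ln(1 − rB₀/P)/ln(1+r) = −ln(0.51822)/ln(1.01258) ≈ 52.569, so the balance reaches zero during payment 53.

53 payments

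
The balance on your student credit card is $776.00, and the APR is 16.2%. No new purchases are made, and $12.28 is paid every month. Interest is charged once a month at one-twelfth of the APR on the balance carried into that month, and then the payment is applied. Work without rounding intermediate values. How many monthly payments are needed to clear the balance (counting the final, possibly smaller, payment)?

144 payments

Monthly rate r = 16.2%/12 = 1.35% = 0.0135.
Recurrence: B ← B·(1+r) − $12.28.
Month 1: interest $10.48; balance after payment $774.20.
Month 2: interest $10.45; balance after payment $772.37.
Closed form: n = −ln(1 − rB₀/P)/ln(1+r) = −ln(0.14691)/ln(1.0135) ≈ 143.028, so the balance reaches zero during payment 144.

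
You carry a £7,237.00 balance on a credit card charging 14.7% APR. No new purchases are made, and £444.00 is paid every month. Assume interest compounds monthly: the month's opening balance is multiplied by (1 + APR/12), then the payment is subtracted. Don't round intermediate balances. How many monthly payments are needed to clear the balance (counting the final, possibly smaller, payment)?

19 payments

Monthly rate r = 14.7%/12 = 1.225% = 0.01225.
Recurrence: B ← B·(1+r) − £444.00.
Month 1: interest £88.65; balance after payment £6,881.65.
Month 2: interest £84.30; balance after payment £6,521.95.
Closed form: n = −ln(1 − rB₀/P)/ln(1+r) = −ln(0.80033)/ln(1.01225) ≈ 18.293, so the balance reaches zero during payment 19.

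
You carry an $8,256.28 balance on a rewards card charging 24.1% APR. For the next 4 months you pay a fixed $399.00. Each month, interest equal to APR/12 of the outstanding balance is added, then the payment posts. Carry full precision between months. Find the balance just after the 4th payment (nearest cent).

$7,295.06

Monthly rate r = 24.1%/12 = 2.00833% = 0.0200833.
Each month: B ← B·(1+r) − $399.00.
Month 1: interest $165.81; balance after payment $8,023.09.
Month 2: interest $161.13; balance after payment $7,785.22.
Month 3: interest $156.35; balance after payment $7,542.58.
Month 4: interest $151.48; balance after payment $7,295.06.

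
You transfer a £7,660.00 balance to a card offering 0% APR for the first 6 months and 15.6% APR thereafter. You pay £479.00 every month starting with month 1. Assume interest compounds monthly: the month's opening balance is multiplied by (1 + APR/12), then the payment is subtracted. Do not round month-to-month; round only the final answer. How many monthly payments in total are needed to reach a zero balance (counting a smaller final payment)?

17 months

Promo months 1–6 at r₀ = 0%/12 = 0; months 7+ at r₁ = 15.6%/12 = 0.013.
After month 6 (no interest yet): B = £7,660.00 − 6·£479.00 = £4,786.00.
Then at r₁ with £479.00/mo: n₂ = −ln(1 − r₁·B/P)/ln(1+r₁) ≈ 10.77 → 11 more payments.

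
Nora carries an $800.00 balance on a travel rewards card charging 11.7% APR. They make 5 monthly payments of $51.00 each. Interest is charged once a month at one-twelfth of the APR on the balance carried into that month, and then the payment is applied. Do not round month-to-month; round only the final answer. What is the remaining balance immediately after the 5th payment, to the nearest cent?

Monthly rate r = 11.7%/12 = 0.975% = 0.00975.
Each month: B ← B·(1+r) − $51.00.
Month 1: interest $7.80; balance after payment $756.80.
Month 2: interest $7.38; balance after payment $713.18.
Month 3: interest $6.95; balance after payment $669.13.
Month 4: interest $6.52; balance after payment $624.66.
Month 5: interest $6.09; balance after payment $579.75.

$579.75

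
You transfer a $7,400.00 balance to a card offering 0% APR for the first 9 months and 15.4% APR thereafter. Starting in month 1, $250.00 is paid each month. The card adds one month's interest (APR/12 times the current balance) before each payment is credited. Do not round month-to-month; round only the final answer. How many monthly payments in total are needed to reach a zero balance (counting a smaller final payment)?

Promo months 1–9 at r₀ = 0%/12 = 0; months 10+ at r₁ = 15.4%/12 = 0.0128333.
After month 9 (no interest yet): B = $7,400.00 − 9·$250.00 = $5,150.00.
Then at r₁ with $250.00/mo: n₂ = −ln(1 − r₁·B/P)/ln(1+r₁) ≈ 24.08 → 25 more payments.

34 payments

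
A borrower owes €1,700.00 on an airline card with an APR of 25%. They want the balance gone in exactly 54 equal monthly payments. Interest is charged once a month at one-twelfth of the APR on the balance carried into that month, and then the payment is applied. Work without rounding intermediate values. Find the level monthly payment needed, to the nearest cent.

€52.74

Monthly rate r = 25%/12 = 2.08333% = 0.0208333.
Level-payment amortization: P = B₀·r / (1 − (1+r)^(−n)) = 1700.00·0.0208333 / (1 − 1.02083^(−54)).
Denominator 1 − (1+r)^(−54) = 0.67157327.
P = 35.4167 / 0.67157327 ≈ 52.74.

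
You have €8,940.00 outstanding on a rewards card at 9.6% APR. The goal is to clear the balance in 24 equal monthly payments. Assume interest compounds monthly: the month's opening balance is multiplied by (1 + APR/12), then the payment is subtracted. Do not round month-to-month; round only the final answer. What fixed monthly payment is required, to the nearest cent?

€410.89

Monthly rate r = 9.6%/12 = 0.8% = 0.008.
Level-payment amortization: P = B₀·r / (1 − (1+r)^(−n)) = 8940.00·0.008 / (1 − 1.008^(−24)).
Denominator 1 − (1+r)^(−24) = 0.174062415.
P = 71.52 / 0.174062415 ≈ 410.89.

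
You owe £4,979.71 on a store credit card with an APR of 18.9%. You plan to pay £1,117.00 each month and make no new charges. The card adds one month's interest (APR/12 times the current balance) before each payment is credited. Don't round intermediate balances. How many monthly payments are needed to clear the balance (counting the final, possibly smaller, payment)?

5 months

Monthly rate r = 18.9%/12 = 1.575% = 0.01575.
Recurrence: B ← B·(1+r) − £1,117.00.
Month 1: interest £78.43; balance after payment £3,941.14.
Month 2: interest £62.07; balance after payment £2,886.21.
Month 3: interest £45.46; balance after payment £1,814.67.
Month 4: interest £28.58; balance after payment £726.25.
Month 5: interest £11.44; balance after payment £0.00.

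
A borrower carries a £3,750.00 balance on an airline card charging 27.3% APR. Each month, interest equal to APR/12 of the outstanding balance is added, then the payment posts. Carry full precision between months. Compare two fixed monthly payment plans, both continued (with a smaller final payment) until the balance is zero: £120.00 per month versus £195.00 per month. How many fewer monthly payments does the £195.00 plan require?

30 fewer payments

Monthly rate r = 27.3%/12 = 2.275% = 0.02275.
At £120.00/mo: n = ⌈−ln(1 − rB₀/P)/ln(1+r)⌉ = 56 payments (last £20.91); total interest = total paid − £3,750.00 = £2,870.91.
At £195.00/mo: 26 payments (last £113.12); total interest £1,238.12.
Payments saved = 56 − 26 = 30.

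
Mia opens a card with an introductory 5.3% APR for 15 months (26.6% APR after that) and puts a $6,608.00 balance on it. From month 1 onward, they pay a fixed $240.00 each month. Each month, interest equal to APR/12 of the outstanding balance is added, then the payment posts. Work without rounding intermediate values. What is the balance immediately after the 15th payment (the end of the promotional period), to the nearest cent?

$3,346.12

Promo months 1–15 at r₀ = 5.3%/12 = 0.00441667; months 16+ at r₁ = 26.6%/12 = 0.0221667.
After month 15: iterate B ← B·(1+r₀) − $240.00 for 15 months → $3,346.12.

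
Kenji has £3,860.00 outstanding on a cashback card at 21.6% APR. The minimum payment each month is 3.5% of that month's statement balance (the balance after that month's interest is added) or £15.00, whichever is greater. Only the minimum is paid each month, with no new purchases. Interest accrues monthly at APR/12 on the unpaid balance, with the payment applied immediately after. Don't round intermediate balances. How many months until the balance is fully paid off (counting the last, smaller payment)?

Monthly rate r = 21.6%/12 = 1.8% = 0.018.
While 3.5% of the post-interest balance exceeds £15.00, each month B ← (B·(1+r))·(1 − 0.035), i.e. B shrinks by the factor (1+r)·0.965 = 0.98237.
This holds for months 1–125. Entering month 126 the balance is £417.81; 3.5% of the post-interest balance is now below £15.00, so the flat £15.00 minimum applies from here.
From month 126 a fixed £15.00 at rate r clears £417.81 in 40 more payments. Total: 125 + 40 = 165 months.

165 months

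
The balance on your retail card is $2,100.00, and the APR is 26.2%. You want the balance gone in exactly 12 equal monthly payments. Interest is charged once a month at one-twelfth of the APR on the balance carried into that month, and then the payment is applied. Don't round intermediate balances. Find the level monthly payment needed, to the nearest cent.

Monthly rate r = 26.2%/12 = 2.18333% = 0.0218333.
Level-payment amortization: P = B₀·r / (1 − (1+r)^(−n)) = 2100.00·0.0218333 / (1 − 1.02183^(−12)).
Denominator 1 − (1+r)^(−12) = 0.228316506.
P = 45.85 / 0.228316506 ≈ 200.82.

$200.82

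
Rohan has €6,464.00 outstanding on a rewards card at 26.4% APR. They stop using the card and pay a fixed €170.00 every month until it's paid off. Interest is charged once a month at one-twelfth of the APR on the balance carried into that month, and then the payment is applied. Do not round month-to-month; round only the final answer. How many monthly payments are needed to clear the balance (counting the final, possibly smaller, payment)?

84 months

Monthly rate r = 26.4%/12 = 2.2% = 0.022.
Recurrence: B ← B·(1+r) − €170.00.
Month 1: interest €142.21; balance after payment €6,436.21.
Month 2: interest €141.60; balance after payment €6,407.80.
Closed form: n = −ln(1 − rB₀/P)/ln(1+r) = −ln(0.16348)/ln(1.022) ≈ 83.223, so the balance reaches zero during payment 84.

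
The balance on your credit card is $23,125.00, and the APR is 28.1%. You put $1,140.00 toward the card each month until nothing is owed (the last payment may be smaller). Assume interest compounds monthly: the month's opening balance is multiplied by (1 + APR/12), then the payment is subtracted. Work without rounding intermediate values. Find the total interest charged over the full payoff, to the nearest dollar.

$8,613

Monthly rate r = 28.1%/12 = 2.34167% = 0.0234167.
Payoff takes n = ⌈−ln(1 − rB₀/P)/ln(1+r)⌉ = ⌈27.839⌉ = 28 payments; the last is $957.91.
Total paid = 27·$1,140.00 + $957.91 = $31,737.91.
Total interest = total paid − principal = $31,737.91 − $23,125.00 = $8,612.91.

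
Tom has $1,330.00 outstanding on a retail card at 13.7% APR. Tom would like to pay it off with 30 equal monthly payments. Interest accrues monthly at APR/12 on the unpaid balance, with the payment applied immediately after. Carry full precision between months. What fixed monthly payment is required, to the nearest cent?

$52.61

Monthly rate r = 13.7%/12 = 1.14167% = 0.0114167.
Level-payment amortization: P = B₀·r / (1 − (1+r)^(−n)) = 1330.00·0.0114167 / (1 − 1.01142^(−30)).
Denominator 1 − (1+r)^(−30) = 0.288627908.
P = 15.1842 / 0.288627908 ≈ 52.61.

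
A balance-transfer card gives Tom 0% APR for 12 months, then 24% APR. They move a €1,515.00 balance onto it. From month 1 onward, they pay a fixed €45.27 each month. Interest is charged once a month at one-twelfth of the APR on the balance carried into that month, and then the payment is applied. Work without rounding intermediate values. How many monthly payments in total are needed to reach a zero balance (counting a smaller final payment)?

Promo months 1–12 at r₀ = 0%/12 = 0; months 13+ at r₁ = 24%/12 = 0.02.
After month 12 (no interest yet): B = €1,515.00 − 12·€45.27 = €971.76.
Then at r₁ with €45.27/mo: n₂ = −ln(1 − r₁·B/P)/ln(1+r₁) ≈ 28.33 → 29 more payments.

41 payments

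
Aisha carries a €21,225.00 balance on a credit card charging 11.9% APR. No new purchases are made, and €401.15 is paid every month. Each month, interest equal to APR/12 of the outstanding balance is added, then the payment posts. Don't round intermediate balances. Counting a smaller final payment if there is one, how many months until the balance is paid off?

Monthly rate r = 11.9%/12 = 0.991667% = 0.00991667.
Recurrence: B ← B·(1+r) − €401.15.
Month 1: interest €210.48; balance after payment €21,034.33.
Month 2: interest €208.59; balance after payment €20,841.77.
Closed form: n = −ln(1 − rB₀/P)/ln(1+r) = −ln(0.47531)/ln(1.00992) ≈ 75.376, so the balance reaches zero during payment 76.

76 months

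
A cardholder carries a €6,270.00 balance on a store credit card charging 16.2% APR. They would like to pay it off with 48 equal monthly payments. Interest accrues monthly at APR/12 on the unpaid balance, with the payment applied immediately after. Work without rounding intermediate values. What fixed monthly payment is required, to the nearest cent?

Monthly rate r = 16.2%/12 = 1.35% = 0.0135.
Level-payment amortization: P = B₀·r / (1 − (1+r)^(−n)) = 6270.00·0.0135 / (1 − 1.0135^(−48)).
Denominator 1 − (1+r)^(−48) = 0.474636551.
P = 84.645 / 0.474636551 ≈ 178.34.

€178.34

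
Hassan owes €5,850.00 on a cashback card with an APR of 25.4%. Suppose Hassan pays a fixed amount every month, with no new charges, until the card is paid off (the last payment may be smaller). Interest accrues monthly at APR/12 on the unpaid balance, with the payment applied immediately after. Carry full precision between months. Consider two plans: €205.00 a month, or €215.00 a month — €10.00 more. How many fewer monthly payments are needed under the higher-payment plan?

4 fewer payments

Monthly rate r = 25.4%/12 = 2.11667% = 0.0211667.
At €205.00/mo: n = ⌈−ln(1 − rB₀/P)/ln(1+r)⌉ = 45 payments (last €47.25); total interest = total paid − €5,850.00 = €3,217.25.
At €215.00/mo: 41 payments (last €205.66); total interest €2,955.66.
Payments saved = 45 − 41 = 4.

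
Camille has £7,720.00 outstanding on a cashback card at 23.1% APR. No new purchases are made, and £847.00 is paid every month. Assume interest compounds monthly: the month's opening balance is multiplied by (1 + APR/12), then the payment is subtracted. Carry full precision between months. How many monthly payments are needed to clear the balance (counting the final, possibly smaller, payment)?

11 payments

Monthly rate r = 23.1%/12 = 1.925% = 0.01925.
Recurrence: B ← B·(1+r) − £847.00.
Month 1: interest £148.61; balance after payment £7,021.61.
Month 2: interest £135.17; balance after payment £6,309.78.
Closed form: n = −ln(1 − rB₀/P)/ln(1+r) = −ln(0.82455)/ln(1.01925) ≈ 10.118, so the balance reaches zero during payment 11.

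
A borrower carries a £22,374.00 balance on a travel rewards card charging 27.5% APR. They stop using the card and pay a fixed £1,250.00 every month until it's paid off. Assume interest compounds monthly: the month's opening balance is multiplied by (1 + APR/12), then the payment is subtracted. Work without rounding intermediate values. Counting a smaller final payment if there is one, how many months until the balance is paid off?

24 payments

Monthly rate r = 27.5%/12 = 2.29167% = 0.0229167.
Recurrence: B ← B·(1+r) − £1,250.00.
Month 1: interest £512.74; balance after payment £21,636.74.
Month 2: interest £495.84; balance after payment £20,882.58.
Closed form: n = −ln(1 − rB₀/P)/ln(1+r) = −ln(0.58981)/ln(1.02292) ≈ 23.301, so the balance reaches zero during payment 24.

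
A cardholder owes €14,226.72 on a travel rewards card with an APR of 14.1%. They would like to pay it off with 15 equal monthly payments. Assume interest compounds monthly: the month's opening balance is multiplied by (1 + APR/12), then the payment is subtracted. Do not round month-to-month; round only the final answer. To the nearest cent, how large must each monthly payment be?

€1,040.03

Monthly rate r = 14.1%/12 = 1.175% = 0.01175.
Level-payment amortization: P = B₀·r / (1 − (1+r)^(−n)) = 14226.72·0.01175 / (1 − 1.01175^(−15)).
Denominator 1 − (1+r)^(−15) = 0.160729798.
P = 167.164 / 0.160729798 ≈ 1040.03.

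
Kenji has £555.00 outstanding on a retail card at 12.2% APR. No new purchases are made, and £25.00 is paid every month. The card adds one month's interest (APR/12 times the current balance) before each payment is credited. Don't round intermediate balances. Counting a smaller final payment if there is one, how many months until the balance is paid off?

26 payments

Monthly rate r = 12.2%/12 = 1.01667% = 0.0101667.
Recurrence: B ← B·(1+r) − £25.00.
Month 1: interest £5.64; balance after payment £535.64.
Month 2: interest £5.45; balance after payment £516.09.
Closed form: n = −ln(1 − rB₀/P)/ln(1+r) = −ln(0.7743)/ln(1.01017) ≈ 25.288, so the balance reaches zero during payment 26.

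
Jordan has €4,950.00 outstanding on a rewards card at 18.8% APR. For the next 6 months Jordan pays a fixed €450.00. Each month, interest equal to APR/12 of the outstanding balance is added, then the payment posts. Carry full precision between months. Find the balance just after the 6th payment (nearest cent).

€2,625.92

Monthly rate r = 18.8%/12 = 1.56667% = 0.0156667.
Each month: B ← B·(1+r) − €450.00.
Month 1: interest €77.55; balance after payment €4,577.55.
Month 2: interest €71.71; balance after payment €4,199.26.
Month 3: interest €65.79; balance after payment €3,815.05.
Month 4: interest €59.77; balance after payment €3,424.82.
Month 5: interest €53.66; balance after payment €3,028.48.
Month 6: interest €47.45; balance after payment €2,625.92.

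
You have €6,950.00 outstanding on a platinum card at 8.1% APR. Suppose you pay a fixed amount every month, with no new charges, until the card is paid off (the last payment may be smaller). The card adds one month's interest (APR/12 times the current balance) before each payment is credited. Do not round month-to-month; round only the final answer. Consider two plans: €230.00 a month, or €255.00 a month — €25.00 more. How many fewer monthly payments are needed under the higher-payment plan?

3 fewer payments

Monthly rate r = 8.1%/12 = 0.675% = 0.00675.
At €230.00/mo: n = ⌈−ln(1 − rB₀/P)/ln(1+r)⌉ = 34 payments (last €209.08); total interest = total paid − €6,950.00 = €849.08.
At €255.00/mo: 31 payments (last €56.45); total interest €756.45.
Payments saved = 34 − 31 = 3.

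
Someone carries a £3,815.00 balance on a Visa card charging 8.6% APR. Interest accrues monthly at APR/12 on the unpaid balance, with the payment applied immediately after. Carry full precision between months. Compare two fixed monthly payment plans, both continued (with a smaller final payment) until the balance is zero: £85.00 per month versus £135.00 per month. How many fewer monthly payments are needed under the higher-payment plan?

23 fewer payments

Monthly rate r = 8.6%/12 = 0.716667% = 0.00716667.
At £85.00/mo: n = ⌈−ln(1 − rB₀/P)/ln(1+r)⌉ = 55 payments (last £29.61); total interest = total paid − £3,815.00 = £804.61.
At £135.00/mo: 32 payments (last £93.30); total interest £463.30.
Payments saved = 55 − 32 = 23.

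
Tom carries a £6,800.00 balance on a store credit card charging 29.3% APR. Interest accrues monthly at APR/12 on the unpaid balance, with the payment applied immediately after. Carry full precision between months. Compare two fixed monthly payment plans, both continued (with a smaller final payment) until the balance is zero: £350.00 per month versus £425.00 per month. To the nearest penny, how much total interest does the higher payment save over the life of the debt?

£603.72

Monthly rate r = 29.3%/12 = 2.44167% = 0.0244167.
At £350.00/mo: n = ⌈−ln(1 − rB₀/P)/ln(1+r)⌉ = 27 payments (last £232.67); total interest = total paid − £6,800.00 = £2,532.67.
At £425.00/mo: 21 payments (last £228.95); total interest £1,928.95.
Interest saved = £2,532.67 − £1,928.95 = £603.72.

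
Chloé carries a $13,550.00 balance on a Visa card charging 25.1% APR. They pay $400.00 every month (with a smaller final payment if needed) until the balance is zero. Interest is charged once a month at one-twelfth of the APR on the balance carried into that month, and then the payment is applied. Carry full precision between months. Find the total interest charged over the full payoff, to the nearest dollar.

Monthly rate r = 25.1%/12 = 2.09167% = 0.0209167.
Payoff takes n = ⌈−ln(1 − rB₀/P)/ln(1+r)⌉ = ⌈59.557⌉ = 60 payments; the last is $224.00.
Total paid = 59·$400.00 + $224.00 = $23,824.00.
Total interest = total paid − principal = $23,824.00 − $13,550.00 = $10,274.00.

$10,274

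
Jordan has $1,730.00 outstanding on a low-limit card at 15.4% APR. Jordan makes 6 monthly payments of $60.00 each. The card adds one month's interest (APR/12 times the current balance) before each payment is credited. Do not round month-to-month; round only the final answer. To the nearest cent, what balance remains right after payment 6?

$1,495.81

Monthly rate r = 15.4%/12 = 1.28333% = 0.0128333.
Each month: B ← B·(1+r) − $60.00.
Month 1: interest $22.20; balance after payment $1,692.20.
Month 2: interest $21.72; balance after payment $1,653.92.
Month 3: interest $21.23; balance after payment $1,615.14.
Month 4: interest $20.73; balance after payment $1,575.87.
Month 5: interest $20.22; balance after payment $1,536.09.
Month 6: interest $19.71; balance after payment $1,495.81.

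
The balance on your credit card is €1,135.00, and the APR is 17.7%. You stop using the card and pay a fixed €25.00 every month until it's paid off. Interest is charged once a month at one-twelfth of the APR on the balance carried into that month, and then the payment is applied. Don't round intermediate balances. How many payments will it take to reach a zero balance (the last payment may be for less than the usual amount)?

76 payments

Monthly rate r = 17.7%/12 = 1.475% = 0.01475.
Recurrence: B ← B·(1+r) − €25.00.
Month 1: interest €16.74; balance after payment €1,126.74.
Month 2: interest €16.62; balance after payment €1,118.36.
Closed form: n = −ln(1 − rB₀/P)/ln(1+r) = −ln(0.33035)/ln(1.01475) ≈ 75.644, so the balance reaches zero during payment 76.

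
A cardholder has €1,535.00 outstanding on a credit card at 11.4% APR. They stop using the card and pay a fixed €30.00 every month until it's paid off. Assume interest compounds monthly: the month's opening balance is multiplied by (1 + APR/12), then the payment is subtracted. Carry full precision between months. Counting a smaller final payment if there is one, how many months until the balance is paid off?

71 months

Monthly rate r = 11.4%/12 = 0.95% = 0.0095.
Recurrence: B ← B·(1+r) − €30.00.
Month 1: interest €14.58; balance after payment €1,519.58.
Month 2: interest €14.44; balance after payment €1,504.02.
Closed form: n = −ln(1 − rB₀/P)/ln(1+r) = −ln(0.51392)/ln(1.0095) ≈ 70.405, so the balance reaches zero during payment 71.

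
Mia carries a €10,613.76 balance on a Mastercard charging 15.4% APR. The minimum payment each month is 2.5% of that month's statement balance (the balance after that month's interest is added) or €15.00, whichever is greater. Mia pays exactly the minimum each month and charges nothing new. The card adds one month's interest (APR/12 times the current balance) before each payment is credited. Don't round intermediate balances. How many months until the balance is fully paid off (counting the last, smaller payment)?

Monthly rate r = 15.4%/12 = 1.28333% = 0.0128333.
While 2.5% of the post-interest balance exceeds €15.00, each month B ← (B·(1+r))·(1 − 0.025), i.e. B shrinks by the factor (1+r)·0.975 = 0.98751.
This holds for months 1–230. Entering month 231 the balance is €589.75; 2.5% of the post-interest balance is now below €15.00, so the flat €15.00 minimum applies from here.
From month 231 a fixed €15.00 at rate r clears €589.75 in 56 more payments. Total: 230 + 56 = 286 months.

286 months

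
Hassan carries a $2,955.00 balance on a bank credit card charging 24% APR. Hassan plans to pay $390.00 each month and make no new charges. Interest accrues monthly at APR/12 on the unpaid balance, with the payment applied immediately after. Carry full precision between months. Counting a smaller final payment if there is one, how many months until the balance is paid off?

Monthly rate r = 24%/12 = 2% = 0.02.
Recurrence: B ← B·(1+r) − $390.00.
Month 1: interest $59.10; balance after payment $2,624.10.
Month 2: interest $52.48; balance after payment $2,286.58.
Closed form: n = −ln(1 − rB₀/P)/ln(1+r) = −ln(0.84846)/ln(1.02) ≈ 8.298, so the balance reaches zero during payment 9.

9 payments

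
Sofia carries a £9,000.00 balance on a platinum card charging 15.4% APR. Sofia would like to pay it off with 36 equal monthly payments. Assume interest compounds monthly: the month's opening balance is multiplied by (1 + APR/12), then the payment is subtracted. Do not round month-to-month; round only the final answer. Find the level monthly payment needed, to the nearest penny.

Monthly rate r = 15.4%/12 = 1.28333% = 0.0128333.
Level-payment amortization: P = B₀·r / (1 − (1+r)^(−n)) = 9000.00·0.0128333 / (1 − 1.01283^(−36)).
Denominator 1 − (1+r)^(−36) = 0.368123061.
P = 115.5 / 0.368123061 ≈ 313.75.

£313.75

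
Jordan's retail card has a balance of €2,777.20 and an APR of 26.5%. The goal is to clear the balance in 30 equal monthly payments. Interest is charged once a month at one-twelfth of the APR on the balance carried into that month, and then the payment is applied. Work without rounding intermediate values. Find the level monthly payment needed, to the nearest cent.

€127.58

Monthly rate r = 26.5%/12 = 2.20833% = 0.0220833.
Level-payment amortization: P = B₀·r / (1 − (1+r)^(−n)) = 2777.20·0.0220833 / (1 − 1.02208^(−30)).
Denominator 1 − (1+r)^(−30) = 0.480708989.
P = 61.3298 / 0.480708989 ≈ 127.58.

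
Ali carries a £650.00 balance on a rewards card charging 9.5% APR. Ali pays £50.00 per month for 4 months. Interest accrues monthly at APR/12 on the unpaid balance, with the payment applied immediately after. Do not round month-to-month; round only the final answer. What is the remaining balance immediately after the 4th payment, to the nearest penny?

Monthly rate r = 9.5%/12 = 0.791667% = 0.00791667.
Each month: B ← B·(1+r) − £50.00.
Month 1: interest £5.15; balance after payment £605.15.
Month 2: interest £4.79; balance after payment £559.94.
Month 3: interest £4.43; balance after payment £514.37.
Month 4: interest £4.07; balance after payment £468.44.

£468.44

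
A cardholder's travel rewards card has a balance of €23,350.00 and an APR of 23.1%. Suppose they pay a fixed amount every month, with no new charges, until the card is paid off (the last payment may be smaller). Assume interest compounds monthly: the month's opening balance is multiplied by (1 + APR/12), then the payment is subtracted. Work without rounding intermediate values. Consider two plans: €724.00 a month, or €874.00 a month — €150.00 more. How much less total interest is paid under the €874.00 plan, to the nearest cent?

€3,722.65

Monthly rate r = 23.1%/12 = 1.925% = 0.01925.
At €724.00/mo: n = ⌈−ln(1 − rB₀/P)/ln(1+r)⌉ = 51 payments (last €625.12); total interest = total paid − €23,350.00 = €13,475.12.
At €874.00/mo: 38 payments (last €764.47); total interest €9,752.47.
Interest saved = €13,475.12 − €9,752.47 = €3,722.65.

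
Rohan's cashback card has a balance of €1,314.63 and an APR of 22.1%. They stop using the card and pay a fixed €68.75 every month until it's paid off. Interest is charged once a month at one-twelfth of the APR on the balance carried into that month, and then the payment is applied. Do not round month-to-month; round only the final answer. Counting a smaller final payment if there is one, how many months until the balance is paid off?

Monthly rate r = 22.1%/12 = 1.84167% = 0.0184167.
Recurrence: B ← B·(1+r) − €68.75.
Month 1: interest €24.21; balance after payment €1,270.09.
Month 2: interest €23.39; balance after payment €1,224.73.
Closed form: n = −ln(1 − rB₀/P)/ln(1+r) = −ln(0.64784)/ln(1.01842) ≈ 23.788, so the balance reaches zero during payment 24.

24 payments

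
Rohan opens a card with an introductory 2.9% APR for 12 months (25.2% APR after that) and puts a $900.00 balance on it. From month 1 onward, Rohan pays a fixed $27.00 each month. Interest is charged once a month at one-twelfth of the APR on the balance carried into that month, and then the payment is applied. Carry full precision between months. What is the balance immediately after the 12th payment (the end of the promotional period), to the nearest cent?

Promo months 1–12 at r₀ = 2.9%/12 = 0.00241667; months 13+ at r₁ = 25.2%/12 = 0.021.
After month 12: iterate B ← B·(1+r₀) − $27.00 for 12 months → $598.11.

$598.11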